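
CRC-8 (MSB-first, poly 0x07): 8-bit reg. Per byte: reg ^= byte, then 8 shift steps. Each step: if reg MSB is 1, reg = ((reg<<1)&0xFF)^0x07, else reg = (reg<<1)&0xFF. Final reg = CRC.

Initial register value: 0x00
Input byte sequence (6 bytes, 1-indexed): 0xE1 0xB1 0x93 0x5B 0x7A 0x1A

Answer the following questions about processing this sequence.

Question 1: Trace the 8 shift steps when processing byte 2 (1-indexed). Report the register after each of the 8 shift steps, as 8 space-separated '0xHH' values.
After byte 1 (0xE1): reg=0xA9
Register before byte 2: 0xA9
After XOR with byte 0xB1: 0x18

Answer: 0x30 0x60 0xC0 0x87 0x09 0x12 0x24 0x48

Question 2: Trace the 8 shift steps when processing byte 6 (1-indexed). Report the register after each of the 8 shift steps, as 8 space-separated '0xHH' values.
Answer: 0x46 0x8C 0x1F 0x3E 0x7C 0xF8 0xF7 0xE9

Derivation:
After byte 1 (0xE1): reg=0xA9
After byte 2 (0xB1): reg=0x48
After byte 3 (0x93): reg=0x0F
After byte 4 (0x5B): reg=0xAB
After byte 5 (0x7A): reg=0x39
Register before byte 6: 0x39
After XOR with byte 0x1A: 0x23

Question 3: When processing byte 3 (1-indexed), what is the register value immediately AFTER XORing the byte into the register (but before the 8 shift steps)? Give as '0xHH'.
Register before byte 3: 0x48
Byte 3: 0x93
0x48 XOR 0x93 = 0xDB

Answer: 0xDB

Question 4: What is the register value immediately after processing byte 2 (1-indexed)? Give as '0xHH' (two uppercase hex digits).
Answer: 0x48

Derivation:
After byte 1 (0xE1): reg=0xA9
After byte 2 (0xB1): reg=0x48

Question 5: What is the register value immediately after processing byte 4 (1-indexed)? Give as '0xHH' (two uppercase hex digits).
After byte 1 (0xE1): reg=0xA9
After byte 2 (0xB1): reg=0x48
After byte 3 (0x93): reg=0x0F
After byte 4 (0x5B): reg=0xAB

Answer: 0xAB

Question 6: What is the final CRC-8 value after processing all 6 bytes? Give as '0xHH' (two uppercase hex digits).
After byte 1 (0xE1): reg=0xA9
After byte 2 (0xB1): reg=0x48
After byte 3 (0x93): reg=0x0F
After byte 4 (0x5B): reg=0xAB
After byte 5 (0x7A): reg=0x39
After byte 6 (0x1A): reg=0xE9

Answer: 0xE9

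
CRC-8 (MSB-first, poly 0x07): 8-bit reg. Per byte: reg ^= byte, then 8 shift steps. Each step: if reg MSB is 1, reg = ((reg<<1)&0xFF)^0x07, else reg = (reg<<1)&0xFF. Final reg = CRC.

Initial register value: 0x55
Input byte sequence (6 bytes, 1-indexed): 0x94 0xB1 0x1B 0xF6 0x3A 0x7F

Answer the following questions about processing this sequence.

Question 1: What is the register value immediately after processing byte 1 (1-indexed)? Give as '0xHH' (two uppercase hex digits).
After byte 1 (0x94): reg=0x49

Answer: 0x49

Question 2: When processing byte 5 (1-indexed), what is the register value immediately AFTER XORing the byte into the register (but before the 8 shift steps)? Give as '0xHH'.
Register before byte 5: 0x31
Byte 5: 0x3A
0x31 XOR 0x3A = 0x0B

Answer: 0x0B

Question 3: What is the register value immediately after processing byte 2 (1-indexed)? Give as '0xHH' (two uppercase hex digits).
Answer: 0xE6

Derivation:
After byte 1 (0x94): reg=0x49
After byte 2 (0xB1): reg=0xE6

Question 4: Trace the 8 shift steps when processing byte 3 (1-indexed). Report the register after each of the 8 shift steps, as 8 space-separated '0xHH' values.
Answer: 0xFD 0xFD 0xFD 0xFD 0xFD 0xFD 0xFD 0xFD

Derivation:
After byte 1 (0x94): reg=0x49
After byte 2 (0xB1): reg=0xE6
Register before byte 3: 0xE6
After XOR with byte 0x1B: 0xFD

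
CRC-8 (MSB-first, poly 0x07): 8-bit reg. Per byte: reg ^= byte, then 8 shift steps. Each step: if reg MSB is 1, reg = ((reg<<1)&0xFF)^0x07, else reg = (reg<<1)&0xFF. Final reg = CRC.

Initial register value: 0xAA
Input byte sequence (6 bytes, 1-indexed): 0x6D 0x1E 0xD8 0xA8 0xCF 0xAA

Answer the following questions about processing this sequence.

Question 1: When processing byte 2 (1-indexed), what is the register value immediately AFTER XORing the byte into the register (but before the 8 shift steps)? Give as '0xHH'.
Register before byte 2: 0x5B
Byte 2: 0x1E
0x5B XOR 0x1E = 0x45

Answer: 0x45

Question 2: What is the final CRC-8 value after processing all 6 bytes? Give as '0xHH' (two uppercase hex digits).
Answer: 0x30

Derivation:
After byte 1 (0x6D): reg=0x5B
After byte 2 (0x1E): reg=0xDC
After byte 3 (0xD8): reg=0x1C
After byte 4 (0xA8): reg=0x05
After byte 5 (0xCF): reg=0x78
After byte 6 (0xAA): reg=0x30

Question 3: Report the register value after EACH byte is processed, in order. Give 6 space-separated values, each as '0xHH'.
0x5B 0xDC 0x1C 0x05 0x78 0x30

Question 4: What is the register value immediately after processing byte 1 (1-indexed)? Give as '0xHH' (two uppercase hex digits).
After byte 1 (0x6D): reg=0x5B

Answer: 0x5B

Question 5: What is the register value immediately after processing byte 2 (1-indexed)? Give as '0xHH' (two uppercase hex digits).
After byte 1 (0x6D): reg=0x5B
After byte 2 (0x1E): reg=0xDC

Answer: 0xDC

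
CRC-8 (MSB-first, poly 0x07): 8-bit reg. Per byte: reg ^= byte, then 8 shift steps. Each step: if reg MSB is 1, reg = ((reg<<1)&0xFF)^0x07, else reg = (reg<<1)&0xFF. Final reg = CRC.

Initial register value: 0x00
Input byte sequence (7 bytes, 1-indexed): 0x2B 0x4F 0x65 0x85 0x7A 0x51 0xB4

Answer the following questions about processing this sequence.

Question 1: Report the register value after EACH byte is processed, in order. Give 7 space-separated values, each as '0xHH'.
0xD1 0xD3 0x0B 0xA3 0x01 0xB7 0x09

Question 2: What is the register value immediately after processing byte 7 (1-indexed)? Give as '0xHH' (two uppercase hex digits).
Answer: 0x09

Derivation:
After byte 1 (0x2B): reg=0xD1
After byte 2 (0x4F): reg=0xD3
After byte 3 (0x65): reg=0x0B
After byte 4 (0x85): reg=0xA3
After byte 5 (0x7A): reg=0x01
After byte 6 (0x51): reg=0xB7
After byte 7 (0xB4): reg=0x09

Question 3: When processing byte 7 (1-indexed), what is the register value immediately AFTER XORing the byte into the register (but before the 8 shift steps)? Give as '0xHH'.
Answer: 0x03

Derivation:
Register before byte 7: 0xB7
Byte 7: 0xB4
0xB7 XOR 0xB4 = 0x03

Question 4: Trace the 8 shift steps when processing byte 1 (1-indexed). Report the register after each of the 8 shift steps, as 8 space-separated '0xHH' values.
Register before byte 1: 0x00
After XOR with byte 0x2B: 0x2B

Answer: 0x56 0xAC 0x5F 0xBE 0x7B 0xF6 0xEB 0xD1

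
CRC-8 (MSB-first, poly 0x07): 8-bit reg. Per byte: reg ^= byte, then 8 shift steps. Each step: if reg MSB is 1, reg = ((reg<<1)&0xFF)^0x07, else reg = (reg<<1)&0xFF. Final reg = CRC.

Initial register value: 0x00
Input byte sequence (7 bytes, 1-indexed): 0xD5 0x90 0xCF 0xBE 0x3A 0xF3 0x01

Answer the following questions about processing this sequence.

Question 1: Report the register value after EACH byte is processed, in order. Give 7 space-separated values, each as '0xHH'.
0x25 0x02 0x6D 0x37 0x23 0x3E 0xBD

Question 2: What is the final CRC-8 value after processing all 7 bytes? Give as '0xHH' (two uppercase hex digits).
Answer: 0xBD

Derivation:
After byte 1 (0xD5): reg=0x25
After byte 2 (0x90): reg=0x02
After byte 3 (0xCF): reg=0x6D
After byte 4 (0xBE): reg=0x37
After byte 5 (0x3A): reg=0x23
After byte 6 (0xF3): reg=0x3E
After byte 7 (0x01): reg=0xBD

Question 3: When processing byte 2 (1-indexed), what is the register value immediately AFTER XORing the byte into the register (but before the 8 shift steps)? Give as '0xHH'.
Register before byte 2: 0x25
Byte 2: 0x90
0x25 XOR 0x90 = 0xB5

Answer: 0xB5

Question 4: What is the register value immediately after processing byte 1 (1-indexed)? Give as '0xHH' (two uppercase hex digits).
Answer: 0x25

Derivation:
After byte 1 (0xD5): reg=0x25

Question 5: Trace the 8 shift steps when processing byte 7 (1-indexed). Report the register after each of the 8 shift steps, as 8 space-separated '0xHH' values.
After byte 1 (0xD5): reg=0x25
After byte 2 (0x90): reg=0x02
After byte 3 (0xCF): reg=0x6D
After byte 4 (0xBE): reg=0x37
After byte 5 (0x3A): reg=0x23
After byte 6 (0xF3): reg=0x3E
Register before byte 7: 0x3E
After XOR with byte 0x01: 0x3F

Answer: 0x7E 0xFC 0xFF 0xF9 0xF5 0xED 0xDD 0xBD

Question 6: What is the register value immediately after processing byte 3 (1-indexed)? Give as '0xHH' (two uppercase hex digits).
Answer: 0x6D

Derivation:
After byte 1 (0xD5): reg=0x25
After byte 2 (0x90): reg=0x02
After byte 3 (0xCF): reg=0x6D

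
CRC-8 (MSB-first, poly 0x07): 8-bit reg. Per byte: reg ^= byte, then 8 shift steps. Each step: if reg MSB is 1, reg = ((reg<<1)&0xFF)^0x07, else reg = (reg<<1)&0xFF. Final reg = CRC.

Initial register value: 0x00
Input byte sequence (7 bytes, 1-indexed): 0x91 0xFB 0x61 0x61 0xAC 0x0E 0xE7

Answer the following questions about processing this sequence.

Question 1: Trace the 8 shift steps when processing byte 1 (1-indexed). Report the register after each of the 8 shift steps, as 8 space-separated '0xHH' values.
Register before byte 1: 0x00
After XOR with byte 0x91: 0x91

Answer: 0x25 0x4A 0x94 0x2F 0x5E 0xBC 0x7F 0xFE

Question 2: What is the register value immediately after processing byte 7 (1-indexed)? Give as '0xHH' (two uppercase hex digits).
After byte 1 (0x91): reg=0xFE
After byte 2 (0xFB): reg=0x1B
After byte 3 (0x61): reg=0x61
After byte 4 (0x61): reg=0x00
After byte 5 (0xAC): reg=0x4D
After byte 6 (0x0E): reg=0xCE
After byte 7 (0xE7): reg=0xDF

Answer: 0xDF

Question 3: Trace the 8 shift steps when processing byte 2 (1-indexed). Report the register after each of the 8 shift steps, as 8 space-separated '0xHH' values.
Answer: 0x0A 0x14 0x28 0x50 0xA0 0x47 0x8E 0x1B

Derivation:
After byte 1 (0x91): reg=0xFE
Register before byte 2: 0xFE
After XOR with byte 0xFB: 0x05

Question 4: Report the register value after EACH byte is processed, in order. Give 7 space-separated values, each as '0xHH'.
0xFE 0x1B 0x61 0x00 0x4D 0xCE 0xDF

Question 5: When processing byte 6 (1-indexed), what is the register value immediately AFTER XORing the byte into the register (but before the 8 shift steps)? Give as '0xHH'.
Register before byte 6: 0x4D
Byte 6: 0x0E
0x4D XOR 0x0E = 0x43

Answer: 0x43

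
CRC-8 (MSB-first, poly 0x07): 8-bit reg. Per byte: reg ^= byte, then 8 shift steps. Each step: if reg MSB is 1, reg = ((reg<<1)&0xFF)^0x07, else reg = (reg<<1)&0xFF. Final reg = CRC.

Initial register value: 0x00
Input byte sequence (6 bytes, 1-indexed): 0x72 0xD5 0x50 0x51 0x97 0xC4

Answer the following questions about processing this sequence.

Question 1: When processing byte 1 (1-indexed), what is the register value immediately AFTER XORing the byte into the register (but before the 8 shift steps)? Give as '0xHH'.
Register before byte 1: 0x00
Byte 1: 0x72
0x00 XOR 0x72 = 0x72

Answer: 0x72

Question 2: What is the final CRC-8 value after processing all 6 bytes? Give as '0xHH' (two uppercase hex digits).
Answer: 0x6A

Derivation:
After byte 1 (0x72): reg=0x59
After byte 2 (0xD5): reg=0xAD
After byte 3 (0x50): reg=0xFD
After byte 4 (0x51): reg=0x4D
After byte 5 (0x97): reg=0x08
After byte 6 (0xC4): reg=0x6A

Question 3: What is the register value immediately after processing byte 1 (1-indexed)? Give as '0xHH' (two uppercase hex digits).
Answer: 0x59

Derivation:
After byte 1 (0x72): reg=0x59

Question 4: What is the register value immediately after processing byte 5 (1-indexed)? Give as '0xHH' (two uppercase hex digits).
After byte 1 (0x72): reg=0x59
After byte 2 (0xD5): reg=0xAD
After byte 3 (0x50): reg=0xFD
After byte 4 (0x51): reg=0x4D
After byte 5 (0x97): reg=0x08

Answer: 0x08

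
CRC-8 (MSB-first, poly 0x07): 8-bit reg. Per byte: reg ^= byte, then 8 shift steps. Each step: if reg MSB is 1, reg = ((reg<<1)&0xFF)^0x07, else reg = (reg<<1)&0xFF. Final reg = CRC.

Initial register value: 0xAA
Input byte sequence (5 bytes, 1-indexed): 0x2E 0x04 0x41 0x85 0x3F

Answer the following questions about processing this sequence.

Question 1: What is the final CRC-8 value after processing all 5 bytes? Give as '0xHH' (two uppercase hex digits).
After byte 1 (0x2E): reg=0x95
After byte 2 (0x04): reg=0xFE
After byte 3 (0x41): reg=0x34
After byte 4 (0x85): reg=0x1E
After byte 5 (0x3F): reg=0xE7

Answer: 0xE7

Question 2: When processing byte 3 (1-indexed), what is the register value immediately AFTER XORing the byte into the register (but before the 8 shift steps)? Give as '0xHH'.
Answer: 0xBF

Derivation:
Register before byte 3: 0xFE
Byte 3: 0x41
0xFE XOR 0x41 = 0xBF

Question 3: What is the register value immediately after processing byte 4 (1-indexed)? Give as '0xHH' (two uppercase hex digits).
Answer: 0x1E

Derivation:
After byte 1 (0x2E): reg=0x95
After byte 2 (0x04): reg=0xFE
After byte 3 (0x41): reg=0x34
After byte 4 (0x85): reg=0x1E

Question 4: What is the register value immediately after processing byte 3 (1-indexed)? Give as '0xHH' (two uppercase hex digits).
Answer: 0x34

Derivation:
After byte 1 (0x2E): reg=0x95
After byte 2 (0x04): reg=0xFE
After byte 3 (0x41): reg=0x34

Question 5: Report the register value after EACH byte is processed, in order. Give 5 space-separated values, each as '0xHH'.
0x95 0xFE 0x34 0x1E 0xE7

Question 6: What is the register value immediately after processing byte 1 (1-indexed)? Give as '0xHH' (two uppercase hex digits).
After byte 1 (0x2E): reg=0x95

Answer: 0x95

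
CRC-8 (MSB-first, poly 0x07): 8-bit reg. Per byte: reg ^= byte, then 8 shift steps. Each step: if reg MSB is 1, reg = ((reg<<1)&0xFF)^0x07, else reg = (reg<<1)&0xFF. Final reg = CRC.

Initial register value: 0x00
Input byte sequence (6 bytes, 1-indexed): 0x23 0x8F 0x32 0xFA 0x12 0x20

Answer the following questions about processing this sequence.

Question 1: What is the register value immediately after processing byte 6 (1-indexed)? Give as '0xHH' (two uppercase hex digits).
Answer: 0x14

Derivation:
After byte 1 (0x23): reg=0xE9
After byte 2 (0x8F): reg=0x35
After byte 3 (0x32): reg=0x15
After byte 4 (0xFA): reg=0x83
After byte 5 (0x12): reg=0xFE
After byte 6 (0x20): reg=0x14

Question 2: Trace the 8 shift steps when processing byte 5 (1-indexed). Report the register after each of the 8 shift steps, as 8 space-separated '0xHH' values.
After byte 1 (0x23): reg=0xE9
After byte 2 (0x8F): reg=0x35
After byte 3 (0x32): reg=0x15
After byte 4 (0xFA): reg=0x83
Register before byte 5: 0x83
After XOR with byte 0x12: 0x91

Answer: 0x25 0x4A 0x94 0x2F 0x5E 0xBC 0x7F 0xFE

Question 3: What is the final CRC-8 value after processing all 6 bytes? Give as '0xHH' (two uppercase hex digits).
Answer: 0x14

Derivation:
After byte 1 (0x23): reg=0xE9
After byte 2 (0x8F): reg=0x35
After byte 3 (0x32): reg=0x15
After byte 4 (0xFA): reg=0x83
After byte 5 (0x12): reg=0xFE
After byte 6 (0x20): reg=0x14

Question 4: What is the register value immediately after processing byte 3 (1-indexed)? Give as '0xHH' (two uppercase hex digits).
After byte 1 (0x23): reg=0xE9
After byte 2 (0x8F): reg=0x35
After byte 3 (0x32): reg=0x15

Answer: 0x15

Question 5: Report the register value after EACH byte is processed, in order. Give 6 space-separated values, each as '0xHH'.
0xE9 0x35 0x15 0x83 0xFE 0x14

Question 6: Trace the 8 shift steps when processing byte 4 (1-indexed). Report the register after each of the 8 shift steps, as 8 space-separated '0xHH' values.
Answer: 0xD9 0xB5 0x6D 0xDA 0xB3 0x61 0xC2 0x83

Derivation:
After byte 1 (0x23): reg=0xE9
After byte 2 (0x8F): reg=0x35
After byte 3 (0x32): reg=0x15
Register before byte 4: 0x15
After XOR with byte 0xFA: 0xEF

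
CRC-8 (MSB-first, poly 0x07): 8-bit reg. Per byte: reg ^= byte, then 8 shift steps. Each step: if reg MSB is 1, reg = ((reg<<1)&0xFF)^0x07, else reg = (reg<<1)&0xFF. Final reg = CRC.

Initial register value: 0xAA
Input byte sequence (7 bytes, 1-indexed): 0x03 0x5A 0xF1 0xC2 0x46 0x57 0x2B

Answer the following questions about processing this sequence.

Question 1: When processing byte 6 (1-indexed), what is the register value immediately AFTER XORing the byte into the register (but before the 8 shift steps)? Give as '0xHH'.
Register before byte 6: 0xFD
Byte 6: 0x57
0xFD XOR 0x57 = 0xAA

Answer: 0xAA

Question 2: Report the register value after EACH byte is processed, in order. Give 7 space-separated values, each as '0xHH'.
0x56 0x24 0x25 0xBB 0xFD 0x5F 0x4B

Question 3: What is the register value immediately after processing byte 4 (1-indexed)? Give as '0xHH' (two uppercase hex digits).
Answer: 0xBB

Derivation:
After byte 1 (0x03): reg=0x56
After byte 2 (0x5A): reg=0x24
After byte 3 (0xF1): reg=0x25
After byte 4 (0xC2): reg=0xBB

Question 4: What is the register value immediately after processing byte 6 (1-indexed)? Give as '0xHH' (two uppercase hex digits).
Answer: 0x5F

Derivation:
After byte 1 (0x03): reg=0x56
After byte 2 (0x5A): reg=0x24
After byte 3 (0xF1): reg=0x25
After byte 4 (0xC2): reg=0xBB
After byte 5 (0x46): reg=0xFD
After byte 6 (0x57): reg=0x5F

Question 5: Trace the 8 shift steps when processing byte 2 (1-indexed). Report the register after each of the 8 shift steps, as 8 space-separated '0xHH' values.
Answer: 0x18 0x30 0x60 0xC0 0x87 0x09 0x12 0x24

Derivation:
After byte 1 (0x03): reg=0x56
Register before byte 2: 0x56
After XOR with byte 0x5A: 0x0C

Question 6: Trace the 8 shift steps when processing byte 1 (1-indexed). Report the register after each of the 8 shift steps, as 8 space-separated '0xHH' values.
Register before byte 1: 0xAA
After XOR with byte 0x03: 0xA9

Answer: 0x55 0xAA 0x53 0xA6 0x4B 0x96 0x2B 0x56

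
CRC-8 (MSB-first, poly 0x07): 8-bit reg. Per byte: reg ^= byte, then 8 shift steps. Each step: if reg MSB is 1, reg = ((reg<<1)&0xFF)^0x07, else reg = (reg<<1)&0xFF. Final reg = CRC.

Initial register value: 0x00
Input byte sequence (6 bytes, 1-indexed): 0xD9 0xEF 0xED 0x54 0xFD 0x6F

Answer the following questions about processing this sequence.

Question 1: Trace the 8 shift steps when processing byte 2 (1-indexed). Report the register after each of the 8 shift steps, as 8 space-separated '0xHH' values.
After byte 1 (0xD9): reg=0x01
Register before byte 2: 0x01
After XOR with byte 0xEF: 0xEE

Answer: 0xDB 0xB1 0x65 0xCA 0x93 0x21 0x42 0x84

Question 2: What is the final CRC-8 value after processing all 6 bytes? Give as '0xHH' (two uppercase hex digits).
Answer: 0x8B

Derivation:
After byte 1 (0xD9): reg=0x01
After byte 2 (0xEF): reg=0x84
After byte 3 (0xED): reg=0x18
After byte 4 (0x54): reg=0xE3
After byte 5 (0xFD): reg=0x5A
After byte 6 (0x6F): reg=0x8B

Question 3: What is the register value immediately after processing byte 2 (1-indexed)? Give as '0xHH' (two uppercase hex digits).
Answer: 0x84

Derivation:
After byte 1 (0xD9): reg=0x01
After byte 2 (0xEF): reg=0x84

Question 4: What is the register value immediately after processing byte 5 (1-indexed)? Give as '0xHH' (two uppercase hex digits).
Answer: 0x5A

Derivation:
After byte 1 (0xD9): reg=0x01
After byte 2 (0xEF): reg=0x84
After byte 3 (0xED): reg=0x18
After byte 4 (0x54): reg=0xE3
After byte 5 (0xFD): reg=0x5A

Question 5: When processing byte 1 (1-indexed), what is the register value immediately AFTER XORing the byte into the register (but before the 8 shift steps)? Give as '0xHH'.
Answer: 0xD9

Derivation:
Register before byte 1: 0x00
Byte 1: 0xD9
0x00 XOR 0xD9 = 0xD9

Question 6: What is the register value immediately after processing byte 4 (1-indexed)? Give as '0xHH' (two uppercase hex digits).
Answer: 0xE3

Derivation:
After byte 1 (0xD9): reg=0x01
After byte 2 (0xEF): reg=0x84
After byte 3 (0xED): reg=0x18
After byte 4 (0x54): reg=0xE3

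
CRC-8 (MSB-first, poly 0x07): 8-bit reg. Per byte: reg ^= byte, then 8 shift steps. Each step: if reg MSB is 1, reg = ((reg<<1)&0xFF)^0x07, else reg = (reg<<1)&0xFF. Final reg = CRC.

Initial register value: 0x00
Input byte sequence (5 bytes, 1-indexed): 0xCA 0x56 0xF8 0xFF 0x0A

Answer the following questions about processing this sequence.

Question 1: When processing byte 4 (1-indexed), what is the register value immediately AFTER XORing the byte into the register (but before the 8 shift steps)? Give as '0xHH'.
Register before byte 4: 0x9E
Byte 4: 0xFF
0x9E XOR 0xFF = 0x61

Answer: 0x61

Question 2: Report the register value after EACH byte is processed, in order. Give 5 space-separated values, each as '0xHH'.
0x78 0xCA 0x9E 0x20 0xD6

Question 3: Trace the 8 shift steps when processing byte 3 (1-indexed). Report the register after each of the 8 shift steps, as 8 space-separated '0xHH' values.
Answer: 0x64 0xC8 0x97 0x29 0x52 0xA4 0x4F 0x9E

Derivation:
After byte 1 (0xCA): reg=0x78
After byte 2 (0x56): reg=0xCA
Register before byte 3: 0xCA
After XOR with byte 0xF8: 0x32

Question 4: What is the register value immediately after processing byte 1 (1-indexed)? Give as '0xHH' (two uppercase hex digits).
After byte 1 (0xCA): reg=0x78

Answer: 0x78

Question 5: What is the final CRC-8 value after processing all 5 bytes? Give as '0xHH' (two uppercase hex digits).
After byte 1 (0xCA): reg=0x78
After byte 2 (0x56): reg=0xCA
After byte 3 (0xF8): reg=0x9E
After byte 4 (0xFF): reg=0x20
After byte 5 (0x0A): reg=0xD6

Answer: 0xD6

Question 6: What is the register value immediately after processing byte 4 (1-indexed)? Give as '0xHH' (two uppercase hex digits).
Answer: 0x20

Derivation:
After byte 1 (0xCA): reg=0x78
After byte 2 (0x56): reg=0xCA
After byte 3 (0xF8): reg=0x9E
After byte 4 (0xFF): reg=0x20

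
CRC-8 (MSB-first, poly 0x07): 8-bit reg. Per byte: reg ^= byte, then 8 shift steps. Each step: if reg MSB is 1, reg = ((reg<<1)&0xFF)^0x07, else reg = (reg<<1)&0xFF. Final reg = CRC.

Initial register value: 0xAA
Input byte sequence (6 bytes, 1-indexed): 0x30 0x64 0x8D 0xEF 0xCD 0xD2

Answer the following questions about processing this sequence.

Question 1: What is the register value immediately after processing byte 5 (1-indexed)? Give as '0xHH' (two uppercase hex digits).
After byte 1 (0x30): reg=0xCF
After byte 2 (0x64): reg=0x58
After byte 3 (0x8D): reg=0x25
After byte 4 (0xEF): reg=0x78
After byte 5 (0xCD): reg=0x02

Answer: 0x02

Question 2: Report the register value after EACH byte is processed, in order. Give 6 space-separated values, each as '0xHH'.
0xCF 0x58 0x25 0x78 0x02 0x3E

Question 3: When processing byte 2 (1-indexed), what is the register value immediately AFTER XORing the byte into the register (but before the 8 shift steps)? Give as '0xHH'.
Answer: 0xAB

Derivation:
Register before byte 2: 0xCF
Byte 2: 0x64
0xCF XOR 0x64 = 0xAB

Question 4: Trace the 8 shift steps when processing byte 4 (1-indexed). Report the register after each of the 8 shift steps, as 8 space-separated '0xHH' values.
After byte 1 (0x30): reg=0xCF
After byte 2 (0x64): reg=0x58
After byte 3 (0x8D): reg=0x25
Register before byte 4: 0x25
After XOR with byte 0xEF: 0xCA

Answer: 0x93 0x21 0x42 0x84 0x0F 0x1E 0x3C 0x78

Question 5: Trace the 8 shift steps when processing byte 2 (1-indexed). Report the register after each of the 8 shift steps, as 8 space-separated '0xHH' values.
After byte 1 (0x30): reg=0xCF
Register before byte 2: 0xCF
After XOR with byte 0x64: 0xAB

Answer: 0x51 0xA2 0x43 0x86 0x0B 0x16 0x2C 0x58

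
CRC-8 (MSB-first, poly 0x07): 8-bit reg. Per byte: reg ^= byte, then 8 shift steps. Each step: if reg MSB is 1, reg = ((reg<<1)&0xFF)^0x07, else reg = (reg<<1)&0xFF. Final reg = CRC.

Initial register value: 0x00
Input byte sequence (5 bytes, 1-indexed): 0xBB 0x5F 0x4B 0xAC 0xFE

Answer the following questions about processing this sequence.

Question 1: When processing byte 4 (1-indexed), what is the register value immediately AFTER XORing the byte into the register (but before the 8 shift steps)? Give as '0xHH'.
Answer: 0x93

Derivation:
Register before byte 4: 0x3F
Byte 4: 0xAC
0x3F XOR 0xAC = 0x93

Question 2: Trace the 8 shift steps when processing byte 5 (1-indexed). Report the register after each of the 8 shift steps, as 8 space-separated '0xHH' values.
Answer: 0x1C 0x38 0x70 0xE0 0xC7 0x89 0x15 0x2A

Derivation:
After byte 1 (0xBB): reg=0x28
After byte 2 (0x5F): reg=0x42
After byte 3 (0x4B): reg=0x3F
After byte 4 (0xAC): reg=0xF0
Register before byte 5: 0xF0
After XOR with byte 0xFE: 0x0E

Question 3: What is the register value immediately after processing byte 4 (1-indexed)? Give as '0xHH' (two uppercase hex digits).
Answer: 0xF0

Derivation:
After byte 1 (0xBB): reg=0x28
After byte 2 (0x5F): reg=0x42
After byte 3 (0x4B): reg=0x3F
After byte 4 (0xAC): reg=0xF0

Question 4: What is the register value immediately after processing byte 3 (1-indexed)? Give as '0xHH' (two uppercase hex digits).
After byte 1 (0xBB): reg=0x28
After byte 2 (0x5F): reg=0x42
After byte 3 (0x4B): reg=0x3F

Answer: 0x3F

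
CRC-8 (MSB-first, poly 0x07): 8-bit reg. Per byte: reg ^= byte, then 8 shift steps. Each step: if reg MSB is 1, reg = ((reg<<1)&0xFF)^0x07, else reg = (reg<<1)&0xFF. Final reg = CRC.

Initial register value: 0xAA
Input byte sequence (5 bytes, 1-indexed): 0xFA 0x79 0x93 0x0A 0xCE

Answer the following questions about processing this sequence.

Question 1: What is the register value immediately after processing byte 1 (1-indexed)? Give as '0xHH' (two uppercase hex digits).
Answer: 0xB7

Derivation:
After byte 1 (0xFA): reg=0xB7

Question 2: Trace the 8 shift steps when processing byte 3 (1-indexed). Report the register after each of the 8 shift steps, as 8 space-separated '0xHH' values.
Answer: 0xE9 0xD5 0xAD 0x5D 0xBA 0x73 0xE6 0xCB

Derivation:
After byte 1 (0xFA): reg=0xB7
After byte 2 (0x79): reg=0x64
Register before byte 3: 0x64
After XOR with byte 0x93: 0xF7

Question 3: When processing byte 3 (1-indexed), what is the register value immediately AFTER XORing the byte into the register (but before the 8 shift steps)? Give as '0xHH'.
Answer: 0xF7

Derivation:
Register before byte 3: 0x64
Byte 3: 0x93
0x64 XOR 0x93 = 0xF7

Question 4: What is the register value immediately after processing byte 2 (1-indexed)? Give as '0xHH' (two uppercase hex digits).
Answer: 0x64

Derivation:
After byte 1 (0xFA): reg=0xB7
After byte 2 (0x79): reg=0x64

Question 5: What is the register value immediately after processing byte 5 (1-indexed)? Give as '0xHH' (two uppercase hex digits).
After byte 1 (0xFA): reg=0xB7
After byte 2 (0x79): reg=0x64
After byte 3 (0x93): reg=0xCB
After byte 4 (0x0A): reg=0x49
After byte 5 (0xCE): reg=0x9C

Answer: 0x9C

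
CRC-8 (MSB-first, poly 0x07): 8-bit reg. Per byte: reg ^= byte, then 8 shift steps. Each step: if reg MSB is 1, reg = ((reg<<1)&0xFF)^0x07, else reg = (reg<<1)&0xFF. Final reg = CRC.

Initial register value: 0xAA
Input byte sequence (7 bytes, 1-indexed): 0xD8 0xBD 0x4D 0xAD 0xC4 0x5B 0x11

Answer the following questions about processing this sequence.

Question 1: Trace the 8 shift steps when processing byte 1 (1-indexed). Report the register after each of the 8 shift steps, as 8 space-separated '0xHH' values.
Answer: 0xE4 0xCF 0x99 0x35 0x6A 0xD4 0xAF 0x59

Derivation:
Register before byte 1: 0xAA
After XOR with byte 0xD8: 0x72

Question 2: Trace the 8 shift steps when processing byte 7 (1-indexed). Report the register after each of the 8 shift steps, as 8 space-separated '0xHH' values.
After byte 1 (0xD8): reg=0x59
After byte 2 (0xBD): reg=0xB2
After byte 3 (0x4D): reg=0xF3
After byte 4 (0xAD): reg=0x9D
After byte 5 (0xC4): reg=0x88
After byte 6 (0x5B): reg=0x37
Register before byte 7: 0x37
After XOR with byte 0x11: 0x26

Answer: 0x4C 0x98 0x37 0x6E 0xDC 0xBF 0x79 0xF2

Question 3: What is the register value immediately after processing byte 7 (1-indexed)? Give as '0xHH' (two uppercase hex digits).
After byte 1 (0xD8): reg=0x59
After byte 2 (0xBD): reg=0xB2
After byte 3 (0x4D): reg=0xF3
After byte 4 (0xAD): reg=0x9D
After byte 5 (0xC4): reg=0x88
After byte 6 (0x5B): reg=0x37
After byte 7 (0x11): reg=0xF2

Answer: 0xF2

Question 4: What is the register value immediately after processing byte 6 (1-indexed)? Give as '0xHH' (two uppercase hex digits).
Answer: 0x37

Derivation:
After byte 1 (0xD8): reg=0x59
After byte 2 (0xBD): reg=0xB2
After byte 3 (0x4D): reg=0xF3
After byte 4 (0xAD): reg=0x9D
After byte 5 (0xC4): reg=0x88
After byte 6 (0x5B): reg=0x37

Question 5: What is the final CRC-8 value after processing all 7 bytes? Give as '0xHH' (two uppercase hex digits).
Answer: 0xF2

Derivation:
After byte 1 (0xD8): reg=0x59
After byte 2 (0xBD): reg=0xB2
After byte 3 (0x4D): reg=0xF3
After byte 4 (0xAD): reg=0x9D
After byte 5 (0xC4): reg=0x88
After byte 6 (0x5B): reg=0x37
After byte 7 (0x11): reg=0xF2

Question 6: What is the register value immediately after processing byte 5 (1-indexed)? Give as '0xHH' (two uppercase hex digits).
After byte 1 (0xD8): reg=0x59
After byte 2 (0xBD): reg=0xB2
After byte 3 (0x4D): reg=0xF3
After byte 4 (0xAD): reg=0x9D
After byte 5 (0xC4): reg=0x88

Answer: 0x88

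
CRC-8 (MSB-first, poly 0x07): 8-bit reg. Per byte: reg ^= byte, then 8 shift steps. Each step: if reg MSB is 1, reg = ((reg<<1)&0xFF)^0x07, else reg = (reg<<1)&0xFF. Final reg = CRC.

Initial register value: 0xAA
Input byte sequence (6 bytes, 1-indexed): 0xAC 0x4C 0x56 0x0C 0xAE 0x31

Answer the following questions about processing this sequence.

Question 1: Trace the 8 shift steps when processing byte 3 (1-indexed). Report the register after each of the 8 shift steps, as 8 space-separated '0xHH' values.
After byte 1 (0xAC): reg=0x12
After byte 2 (0x4C): reg=0x9D
Register before byte 3: 0x9D
After XOR with byte 0x56: 0xCB

Answer: 0x91 0x25 0x4A 0x94 0x2F 0x5E 0xBC 0x7F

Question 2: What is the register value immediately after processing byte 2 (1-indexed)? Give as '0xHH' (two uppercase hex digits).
After byte 1 (0xAC): reg=0x12
After byte 2 (0x4C): reg=0x9D

Answer: 0x9D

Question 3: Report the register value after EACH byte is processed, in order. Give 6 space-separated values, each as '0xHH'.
0x12 0x9D 0x7F 0x5E 0xDE 0x83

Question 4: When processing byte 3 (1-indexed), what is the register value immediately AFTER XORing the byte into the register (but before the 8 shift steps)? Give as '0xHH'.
Register before byte 3: 0x9D
Byte 3: 0x56
0x9D XOR 0x56 = 0xCB

Answer: 0xCB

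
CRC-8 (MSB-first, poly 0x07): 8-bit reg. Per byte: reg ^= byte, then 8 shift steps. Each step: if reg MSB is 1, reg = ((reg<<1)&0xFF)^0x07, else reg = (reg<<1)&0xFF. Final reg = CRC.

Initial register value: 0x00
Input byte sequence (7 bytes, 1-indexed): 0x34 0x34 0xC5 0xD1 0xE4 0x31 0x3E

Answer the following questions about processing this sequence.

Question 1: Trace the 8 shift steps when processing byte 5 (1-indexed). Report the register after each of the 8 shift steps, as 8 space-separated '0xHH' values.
Answer: 0x93 0x21 0x42 0x84 0x0F 0x1E 0x3C 0x78

Derivation:
After byte 1 (0x34): reg=0x8C
After byte 2 (0x34): reg=0x21
After byte 3 (0xC5): reg=0xB2
After byte 4 (0xD1): reg=0x2E
Register before byte 5: 0x2E
After XOR with byte 0xE4: 0xCA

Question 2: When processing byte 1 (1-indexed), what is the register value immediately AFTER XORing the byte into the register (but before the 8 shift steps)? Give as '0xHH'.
Answer: 0x34

Derivation:
Register before byte 1: 0x00
Byte 1: 0x34
0x00 XOR 0x34 = 0x34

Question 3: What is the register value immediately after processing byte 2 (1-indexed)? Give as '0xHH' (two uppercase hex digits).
Answer: 0x21

Derivation:
After byte 1 (0x34): reg=0x8C
After byte 2 (0x34): reg=0x21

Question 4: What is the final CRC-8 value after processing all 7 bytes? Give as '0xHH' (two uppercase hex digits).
Answer: 0x5C

Derivation:
After byte 1 (0x34): reg=0x8C
After byte 2 (0x34): reg=0x21
After byte 3 (0xC5): reg=0xB2
After byte 4 (0xD1): reg=0x2E
After byte 5 (0xE4): reg=0x78
After byte 6 (0x31): reg=0xF8
After byte 7 (0x3E): reg=0x5C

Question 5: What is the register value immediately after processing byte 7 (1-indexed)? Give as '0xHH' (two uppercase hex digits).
After byte 1 (0x34): reg=0x8C
After byte 2 (0x34): reg=0x21
After byte 3 (0xC5): reg=0xB2
After byte 4 (0xD1): reg=0x2E
After byte 5 (0xE4): reg=0x78
After byte 6 (0x31): reg=0xF8
After byte 7 (0x3E): reg=0x5C

Answer: 0x5C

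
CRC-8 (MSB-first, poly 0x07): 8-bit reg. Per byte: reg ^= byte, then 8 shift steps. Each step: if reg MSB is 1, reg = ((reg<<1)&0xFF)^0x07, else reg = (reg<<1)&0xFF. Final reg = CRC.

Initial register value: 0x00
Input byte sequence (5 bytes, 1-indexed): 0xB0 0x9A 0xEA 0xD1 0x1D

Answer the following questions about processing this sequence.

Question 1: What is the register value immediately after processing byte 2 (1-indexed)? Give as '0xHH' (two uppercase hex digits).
Answer: 0x80

Derivation:
After byte 1 (0xB0): reg=0x19
After byte 2 (0x9A): reg=0x80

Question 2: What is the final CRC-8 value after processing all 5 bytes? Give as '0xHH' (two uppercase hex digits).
After byte 1 (0xB0): reg=0x19
After byte 2 (0x9A): reg=0x80
After byte 3 (0xEA): reg=0x11
After byte 4 (0xD1): reg=0x4E
After byte 5 (0x1D): reg=0xBE

Answer: 0xBE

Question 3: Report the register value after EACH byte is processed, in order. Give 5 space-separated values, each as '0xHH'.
0x19 0x80 0x11 0x4E 0xBE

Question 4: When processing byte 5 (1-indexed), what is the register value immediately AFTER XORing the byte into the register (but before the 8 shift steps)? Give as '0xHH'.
Register before byte 5: 0x4E
Byte 5: 0x1D
0x4E XOR 0x1D = 0x53

Answer: 0x53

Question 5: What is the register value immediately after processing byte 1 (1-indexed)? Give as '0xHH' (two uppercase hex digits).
Answer: 0x19

Derivation:
After byte 1 (0xB0): reg=0x19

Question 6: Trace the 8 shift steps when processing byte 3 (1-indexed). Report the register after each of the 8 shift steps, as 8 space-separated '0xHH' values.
Answer: 0xD4 0xAF 0x59 0xB2 0x63 0xC6 0x8B 0x11

Derivation:
After byte 1 (0xB0): reg=0x19
After byte 2 (0x9A): reg=0x80
Register before byte 3: 0x80
After XOR with byte 0xEA: 0x6A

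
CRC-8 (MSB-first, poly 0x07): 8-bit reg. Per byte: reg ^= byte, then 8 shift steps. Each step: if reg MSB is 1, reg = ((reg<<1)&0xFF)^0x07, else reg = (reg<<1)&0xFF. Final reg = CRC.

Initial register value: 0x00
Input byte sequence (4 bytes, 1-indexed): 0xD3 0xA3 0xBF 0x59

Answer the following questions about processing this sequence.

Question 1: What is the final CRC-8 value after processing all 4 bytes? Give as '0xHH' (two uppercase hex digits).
After byte 1 (0xD3): reg=0x37
After byte 2 (0xA3): reg=0xE5
After byte 3 (0xBF): reg=0x81
After byte 4 (0x59): reg=0x06

Answer: 0x06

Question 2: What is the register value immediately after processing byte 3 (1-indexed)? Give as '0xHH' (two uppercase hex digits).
Answer: 0x81

Derivation:
After byte 1 (0xD3): reg=0x37
After byte 2 (0xA3): reg=0xE5
After byte 3 (0xBF): reg=0x81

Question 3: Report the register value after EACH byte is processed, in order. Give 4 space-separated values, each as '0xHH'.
0x37 0xE5 0x81 0x06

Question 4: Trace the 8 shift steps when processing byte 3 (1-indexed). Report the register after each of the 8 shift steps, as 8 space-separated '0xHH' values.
After byte 1 (0xD3): reg=0x37
After byte 2 (0xA3): reg=0xE5
Register before byte 3: 0xE5
After XOR with byte 0xBF: 0x5A

Answer: 0xB4 0x6F 0xDE 0xBB 0x71 0xE2 0xC3 0x81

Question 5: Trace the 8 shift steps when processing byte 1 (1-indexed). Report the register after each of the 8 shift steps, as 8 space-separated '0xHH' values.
Answer: 0xA1 0x45 0x8A 0x13 0x26 0x4C 0x98 0x37

Derivation:
Register before byte 1: 0x00
After XOR with byte 0xD3: 0xD3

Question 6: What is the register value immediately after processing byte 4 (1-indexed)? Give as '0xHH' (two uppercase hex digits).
After byte 1 (0xD3): reg=0x37
After byte 2 (0xA3): reg=0xE5
After byte 3 (0xBF): reg=0x81
After byte 4 (0x59): reg=0x06

Answer: 0x06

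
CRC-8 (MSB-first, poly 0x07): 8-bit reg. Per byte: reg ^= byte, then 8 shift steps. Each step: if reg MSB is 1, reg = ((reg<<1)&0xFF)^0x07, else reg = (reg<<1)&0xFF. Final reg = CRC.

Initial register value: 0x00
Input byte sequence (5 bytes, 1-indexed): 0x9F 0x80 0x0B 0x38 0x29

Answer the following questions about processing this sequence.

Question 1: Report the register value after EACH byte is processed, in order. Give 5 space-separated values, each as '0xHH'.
0xD4 0xAB 0x69 0xB0 0xC6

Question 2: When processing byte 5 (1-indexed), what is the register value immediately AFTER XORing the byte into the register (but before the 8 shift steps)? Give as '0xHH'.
Register before byte 5: 0xB0
Byte 5: 0x29
0xB0 XOR 0x29 = 0x99

Answer: 0x99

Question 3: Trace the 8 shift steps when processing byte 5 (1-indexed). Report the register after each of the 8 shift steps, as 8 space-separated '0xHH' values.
After byte 1 (0x9F): reg=0xD4
After byte 2 (0x80): reg=0xAB
After byte 3 (0x0B): reg=0x69
After byte 4 (0x38): reg=0xB0
Register before byte 5: 0xB0
After XOR with byte 0x29: 0x99

Answer: 0x35 0x6A 0xD4 0xAF 0x59 0xB2 0x63 0xC6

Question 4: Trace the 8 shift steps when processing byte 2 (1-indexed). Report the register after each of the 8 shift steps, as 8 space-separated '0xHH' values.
After byte 1 (0x9F): reg=0xD4
Register before byte 2: 0xD4
After XOR with byte 0x80: 0x54

Answer: 0xA8 0x57 0xAE 0x5B 0xB6 0x6B 0xD6 0xAB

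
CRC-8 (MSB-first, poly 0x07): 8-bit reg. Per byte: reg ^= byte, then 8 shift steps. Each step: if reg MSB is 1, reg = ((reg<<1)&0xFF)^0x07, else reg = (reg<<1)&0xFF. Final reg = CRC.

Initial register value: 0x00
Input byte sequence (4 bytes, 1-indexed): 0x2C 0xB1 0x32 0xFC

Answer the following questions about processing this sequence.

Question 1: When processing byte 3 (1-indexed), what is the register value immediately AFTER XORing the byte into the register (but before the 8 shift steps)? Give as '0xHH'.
Register before byte 3: 0x4C
Byte 3: 0x32
0x4C XOR 0x32 = 0x7E

Answer: 0x7E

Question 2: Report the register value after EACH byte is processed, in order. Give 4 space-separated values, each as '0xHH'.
0xC4 0x4C 0x7D 0x8E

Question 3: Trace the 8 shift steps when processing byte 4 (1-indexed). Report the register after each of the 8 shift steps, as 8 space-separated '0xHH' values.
After byte 1 (0x2C): reg=0xC4
After byte 2 (0xB1): reg=0x4C
After byte 3 (0x32): reg=0x7D
Register before byte 4: 0x7D
After XOR with byte 0xFC: 0x81

Answer: 0x05 0x0A 0x14 0x28 0x50 0xA0 0x47 0x8E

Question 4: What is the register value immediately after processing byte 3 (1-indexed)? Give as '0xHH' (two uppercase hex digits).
After byte 1 (0x2C): reg=0xC4
After byte 2 (0xB1): reg=0x4C
After byte 3 (0x32): reg=0x7D

Answer: 0x7D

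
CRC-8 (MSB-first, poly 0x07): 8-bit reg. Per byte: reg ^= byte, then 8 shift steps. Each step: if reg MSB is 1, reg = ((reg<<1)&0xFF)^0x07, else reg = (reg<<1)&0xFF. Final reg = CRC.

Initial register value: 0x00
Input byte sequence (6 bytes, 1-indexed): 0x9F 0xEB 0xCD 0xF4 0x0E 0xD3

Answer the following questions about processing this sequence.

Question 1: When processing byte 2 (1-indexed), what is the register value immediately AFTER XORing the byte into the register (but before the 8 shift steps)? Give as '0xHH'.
Register before byte 2: 0xD4
Byte 2: 0xEB
0xD4 XOR 0xEB = 0x3F

Answer: 0x3F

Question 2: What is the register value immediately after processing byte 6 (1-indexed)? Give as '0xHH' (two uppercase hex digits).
After byte 1 (0x9F): reg=0xD4
After byte 2 (0xEB): reg=0xBD
After byte 3 (0xCD): reg=0x57
After byte 4 (0xF4): reg=0x60
After byte 5 (0x0E): reg=0x0D
After byte 6 (0xD3): reg=0x14

Answer: 0x14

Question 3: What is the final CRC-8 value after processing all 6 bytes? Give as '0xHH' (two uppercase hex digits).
Answer: 0x14

Derivation:
After byte 1 (0x9F): reg=0xD4
After byte 2 (0xEB): reg=0xBD
After byte 3 (0xCD): reg=0x57
After byte 4 (0xF4): reg=0x60
After byte 5 (0x0E): reg=0x0D
After byte 6 (0xD3): reg=0x14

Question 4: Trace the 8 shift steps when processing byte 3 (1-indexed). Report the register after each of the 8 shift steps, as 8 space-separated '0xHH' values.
After byte 1 (0x9F): reg=0xD4
After byte 2 (0xEB): reg=0xBD
Register before byte 3: 0xBD
After XOR with byte 0xCD: 0x70

Answer: 0xE0 0xC7 0x89 0x15 0x2A 0x54 0xA8 0x57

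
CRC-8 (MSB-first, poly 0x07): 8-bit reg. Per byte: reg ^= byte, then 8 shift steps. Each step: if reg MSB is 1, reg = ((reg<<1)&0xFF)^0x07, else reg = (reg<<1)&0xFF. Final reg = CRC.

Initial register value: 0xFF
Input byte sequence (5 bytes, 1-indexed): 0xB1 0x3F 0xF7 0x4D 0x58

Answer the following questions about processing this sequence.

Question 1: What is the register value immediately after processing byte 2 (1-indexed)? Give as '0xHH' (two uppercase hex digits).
Answer: 0x30

Derivation:
After byte 1 (0xB1): reg=0xED
After byte 2 (0x3F): reg=0x30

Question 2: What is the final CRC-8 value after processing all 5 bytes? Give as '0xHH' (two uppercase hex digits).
Answer: 0xA6

Derivation:
After byte 1 (0xB1): reg=0xED
After byte 2 (0x3F): reg=0x30
After byte 3 (0xF7): reg=0x5B
After byte 4 (0x4D): reg=0x62
After byte 5 (0x58): reg=0xA6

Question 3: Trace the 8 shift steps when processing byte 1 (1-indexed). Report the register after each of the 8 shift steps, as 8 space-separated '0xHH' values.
Register before byte 1: 0xFF
After XOR with byte 0xB1: 0x4E

Answer: 0x9C 0x3F 0x7E 0xFC 0xFF 0xF9 0xF5 0xED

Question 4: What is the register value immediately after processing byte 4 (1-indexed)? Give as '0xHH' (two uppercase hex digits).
After byte 1 (0xB1): reg=0xED
After byte 2 (0x3F): reg=0x30
After byte 3 (0xF7): reg=0x5B
After byte 4 (0x4D): reg=0x62

Answer: 0x62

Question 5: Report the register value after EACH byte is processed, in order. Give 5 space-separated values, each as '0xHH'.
0xED 0x30 0x5B 0x62 0xA6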